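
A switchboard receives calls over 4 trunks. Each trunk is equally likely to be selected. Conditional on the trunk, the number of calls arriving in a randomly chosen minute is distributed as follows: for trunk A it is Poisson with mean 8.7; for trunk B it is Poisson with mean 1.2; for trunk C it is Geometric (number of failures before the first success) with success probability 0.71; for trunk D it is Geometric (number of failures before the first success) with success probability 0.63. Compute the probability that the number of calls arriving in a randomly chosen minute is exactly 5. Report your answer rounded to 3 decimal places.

0.020

Conditional on each trunk, P(X = 5): A: 0.0691915; B: 0.00624556; C: 0.00145629; D: 0.00436867.
By total probability, P(X = 5) = 0.25·0.0691915 + 0.25·0.00624556 + 0.25·0.00145629 + 0.25·0.00436867 = 0.0203155.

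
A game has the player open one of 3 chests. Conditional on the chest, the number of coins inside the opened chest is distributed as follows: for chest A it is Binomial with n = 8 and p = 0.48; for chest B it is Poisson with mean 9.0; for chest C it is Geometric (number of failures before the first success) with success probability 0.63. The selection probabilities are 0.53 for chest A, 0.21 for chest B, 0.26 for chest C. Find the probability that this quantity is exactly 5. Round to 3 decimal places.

0.120

Conditional on each chest, P(X = 5): A: 0.200634; B: 0.0607269; C: 0.00436867.
By total probability, P(X = 5) = 0.53·0.200634 + 0.21·0.0607269 + 0.26·0.00436867 = 0.120224.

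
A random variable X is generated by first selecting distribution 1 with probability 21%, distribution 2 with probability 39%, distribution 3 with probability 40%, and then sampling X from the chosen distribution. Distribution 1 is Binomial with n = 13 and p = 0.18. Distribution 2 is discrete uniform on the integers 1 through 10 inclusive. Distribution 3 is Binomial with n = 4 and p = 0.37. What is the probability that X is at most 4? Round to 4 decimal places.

0.7517

Conditional on each component, P(X ≤ 4): 1: 0.93195; 2: 0.4; 3: 1.
By total probability, P(X ≤ 4) = 0.21·0.93195 + 0.39·0.4 + 0.4·1 = 0.751709.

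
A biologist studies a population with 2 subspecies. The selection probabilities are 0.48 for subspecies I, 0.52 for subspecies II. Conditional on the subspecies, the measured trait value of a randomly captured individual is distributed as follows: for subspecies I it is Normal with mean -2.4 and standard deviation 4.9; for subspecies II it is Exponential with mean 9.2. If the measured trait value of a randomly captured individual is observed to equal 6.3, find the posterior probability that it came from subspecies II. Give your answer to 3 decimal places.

Likelihoods f(6.3 | ·): I: 0.0168334; II: 0.0548043.
Posterior ∝ prior × likelihood. Numerator for II: 0.52·0.0548043 = 0.0284983.
Normalizing constant: 0.48·0.0168334 + 0.52·0.0548043 = 0.0365783.
P(II | observation) = 0.0284983 / 0.0365783 = 0.779103.

0.779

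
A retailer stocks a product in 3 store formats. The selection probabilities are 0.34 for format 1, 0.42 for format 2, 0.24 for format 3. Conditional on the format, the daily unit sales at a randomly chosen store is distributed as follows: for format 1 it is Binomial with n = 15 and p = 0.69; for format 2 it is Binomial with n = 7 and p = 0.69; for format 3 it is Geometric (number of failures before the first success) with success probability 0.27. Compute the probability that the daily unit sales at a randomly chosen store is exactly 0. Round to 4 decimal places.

0.0649

Conditional on each format, P(X = 0): 1: 2.34653e-08; 2: 0.000275126; 3: 0.27.
By total probability, P(X = 0) = 0.34·2.34653e-08 + 0.42·0.000275126 + 0.24·0.27 = 0.0649156.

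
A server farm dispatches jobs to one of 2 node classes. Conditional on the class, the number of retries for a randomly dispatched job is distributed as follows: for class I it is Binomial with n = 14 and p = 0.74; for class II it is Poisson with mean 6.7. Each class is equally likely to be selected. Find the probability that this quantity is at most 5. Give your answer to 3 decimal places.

Conditional on each class, P(X ≤ 5): I: 0.00289492; II: 0.340649.
By total probability, P(X ≤ 5) = 0.5·0.00289492 + 0.5·0.340649 = 0.171772.

0.172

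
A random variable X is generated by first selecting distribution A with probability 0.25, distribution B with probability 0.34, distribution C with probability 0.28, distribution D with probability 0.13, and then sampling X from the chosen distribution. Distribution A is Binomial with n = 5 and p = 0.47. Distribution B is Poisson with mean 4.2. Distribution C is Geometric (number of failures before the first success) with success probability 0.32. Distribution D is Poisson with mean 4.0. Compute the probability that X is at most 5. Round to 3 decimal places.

Conditional on each component, P(X ≤ 5): A: 1; B: 0.753143; C: 0.901133; D: 0.78513.
By total probability, P(X ≤ 5) = 0.25·1 + 0.34·0.753143 + 0.28·0.901133 + 0.13·0.78513 = 0.860453.

0.860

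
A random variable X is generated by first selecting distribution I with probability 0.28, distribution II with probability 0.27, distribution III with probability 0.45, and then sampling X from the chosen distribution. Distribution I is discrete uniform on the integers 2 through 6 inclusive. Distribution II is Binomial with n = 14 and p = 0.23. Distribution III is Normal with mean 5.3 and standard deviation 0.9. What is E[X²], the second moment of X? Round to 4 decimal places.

For each component E[X²] = Var + (mean)², giving I: 18; II: 12.8478; III: 28.9.
Overall E[X²] = 0.28·18 + 0.27·12.8478 + 0.45·28.9 = 21.5139.

21.5139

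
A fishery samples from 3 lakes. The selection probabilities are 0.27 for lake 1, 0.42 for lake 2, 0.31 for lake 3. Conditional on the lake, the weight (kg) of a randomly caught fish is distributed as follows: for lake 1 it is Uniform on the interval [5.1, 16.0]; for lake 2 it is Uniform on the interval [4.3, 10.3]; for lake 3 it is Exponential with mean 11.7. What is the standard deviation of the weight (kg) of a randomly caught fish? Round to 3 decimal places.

7.085

Per component, 1: μ=10.55, E[X²]=121.203; 2: μ=7.3, E[X²]=56.29; 3: μ=11.7, E[X²]=273.78.
E[X] = 0.27·10.55 + 0.42·7.3 + 0.31·11.7 = 9.5415.
E[X²] = 0.27·121.203 + 0.42·56.29 + 0.31·273.78 = 141.238.
Var(X) = E[X²] − (E[X])² = 141.238 − 91.0402 = 50.1983.
SD(X) = √50.1983 = 7.08507.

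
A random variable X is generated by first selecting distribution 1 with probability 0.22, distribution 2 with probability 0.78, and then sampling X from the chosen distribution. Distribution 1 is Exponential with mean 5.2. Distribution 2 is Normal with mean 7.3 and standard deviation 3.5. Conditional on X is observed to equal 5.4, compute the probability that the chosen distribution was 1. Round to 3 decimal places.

Likelihoods f(5.4 | ·): 1: 0.0680767; 2: 0.0983671.
Posterior ∝ prior × likelihood. Numerator for 1: 0.22·0.0680767 = 0.0149769.
Normalizing constant: 0.22·0.0680767 + 0.78·0.0983671 = 0.0917032.
P(1 | observation) = 0.0149769 / 0.0917032 = 0.163319.

0.163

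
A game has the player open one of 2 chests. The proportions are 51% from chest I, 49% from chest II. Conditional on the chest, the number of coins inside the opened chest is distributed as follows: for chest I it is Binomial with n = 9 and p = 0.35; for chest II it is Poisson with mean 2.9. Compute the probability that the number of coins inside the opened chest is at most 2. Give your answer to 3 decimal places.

0.391

Conditional on each chest, P(X ≤ 2): I: 0.337273; II: 0.445963.
By total probability, P(X ≤ 2) = 0.51·0.337273 + 0.49·0.445963 = 0.390531.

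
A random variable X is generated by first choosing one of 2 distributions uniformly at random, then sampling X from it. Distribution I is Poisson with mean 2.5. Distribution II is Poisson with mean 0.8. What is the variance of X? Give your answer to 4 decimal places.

2.3725

Per component, I: μ=2.5, E[X²]=8.75; II: μ=0.8, E[X²]=1.44.
E[X] = 0.5·2.5 + 0.5·0.8 = 1.65.
E[X²] = 0.5·8.75 + 0.5·1.44 = 5.095.
Var(X) = E[X²] − (E[X])² = 5.095 − 2.7225 = 2.3725.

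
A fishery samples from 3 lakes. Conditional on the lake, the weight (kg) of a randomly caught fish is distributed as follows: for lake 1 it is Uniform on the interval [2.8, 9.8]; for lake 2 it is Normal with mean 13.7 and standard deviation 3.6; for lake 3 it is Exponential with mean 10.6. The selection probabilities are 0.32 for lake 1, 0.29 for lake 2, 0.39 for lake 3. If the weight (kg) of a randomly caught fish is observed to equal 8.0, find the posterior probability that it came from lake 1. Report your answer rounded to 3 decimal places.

0.633

Likelihoods f(8.0 | ·): 1: 0.142857; 2: 0.0316396; 3: 0.0443532.
Posterior ∝ prior × likelihood. Numerator for 1: 0.32·0.142857 = 0.0457143.
Normalizing constant: 0.32·0.142857 + 0.29·0.0316396 + 0.39·0.0443532 = 0.0721875.
P(1 | observation) = 0.0457143 / 0.0721875 = 0.633271.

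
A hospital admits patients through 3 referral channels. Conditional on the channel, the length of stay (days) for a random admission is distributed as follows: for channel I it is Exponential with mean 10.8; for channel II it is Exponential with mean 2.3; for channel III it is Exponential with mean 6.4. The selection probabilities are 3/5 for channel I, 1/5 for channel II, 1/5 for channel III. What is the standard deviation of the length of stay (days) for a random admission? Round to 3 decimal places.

Per component, I: μ=10.8, E[X²]=233.28; II: μ=2.3, E[X²]=10.58; III: μ=6.4, E[X²]=81.92.
E[X] = 0.6·10.8 + 0.2·2.3 + 0.2·6.4 = 8.22.
E[X²] = 0.6·233.28 + 0.2·10.58 + 0.2·81.92 = 158.468.
Var(X) = E[X²] − (E[X])² = 158.468 − 67.5684 = 90.8996.
SD(X) = √90.8996 = 9.53413.

9.534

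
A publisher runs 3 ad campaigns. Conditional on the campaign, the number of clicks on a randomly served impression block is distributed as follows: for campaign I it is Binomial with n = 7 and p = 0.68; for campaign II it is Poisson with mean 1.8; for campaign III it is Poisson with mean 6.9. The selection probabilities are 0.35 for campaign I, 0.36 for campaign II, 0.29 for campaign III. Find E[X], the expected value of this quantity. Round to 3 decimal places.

4.315

Component means — I: 4.76; II: 1.8; III: 6.9.
E[X] = 0.35·4.76 + 0.36·1.8 + 0.29·6.9 = 4.315.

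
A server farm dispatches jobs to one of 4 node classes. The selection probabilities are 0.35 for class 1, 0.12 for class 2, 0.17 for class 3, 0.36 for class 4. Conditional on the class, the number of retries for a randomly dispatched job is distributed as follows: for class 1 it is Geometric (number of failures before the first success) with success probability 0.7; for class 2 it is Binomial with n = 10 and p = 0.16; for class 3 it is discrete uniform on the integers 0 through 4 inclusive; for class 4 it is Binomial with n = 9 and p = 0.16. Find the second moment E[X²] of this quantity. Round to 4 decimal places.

For each component E[X²] = Var + (mean)², giving 1: 0.795918; 2: 3.904; 3: 6; 4: 3.2832.
Overall E[X²] = 0.35·0.795918 + 0.12·3.904 + 0.17·6 + 0.36·3.2832 = 2.949.

2.9490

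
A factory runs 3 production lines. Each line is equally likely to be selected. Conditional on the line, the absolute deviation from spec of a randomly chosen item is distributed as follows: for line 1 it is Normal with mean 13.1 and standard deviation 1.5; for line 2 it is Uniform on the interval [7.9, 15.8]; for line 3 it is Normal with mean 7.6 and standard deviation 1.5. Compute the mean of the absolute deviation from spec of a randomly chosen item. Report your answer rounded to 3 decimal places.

Component means — 1: 13.1; 2: 11.85; 3: 7.6.
E[X] = 0.333333·13.1 + 0.333333·11.85 + 0.333333·7.6 = 10.85.

10.850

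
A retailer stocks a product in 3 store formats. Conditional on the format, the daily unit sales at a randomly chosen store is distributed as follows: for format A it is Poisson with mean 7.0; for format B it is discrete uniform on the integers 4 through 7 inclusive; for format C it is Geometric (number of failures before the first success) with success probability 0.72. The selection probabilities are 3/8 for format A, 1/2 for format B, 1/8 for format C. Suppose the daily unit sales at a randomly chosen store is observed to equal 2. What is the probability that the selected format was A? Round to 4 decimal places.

0.5428

Likelihoods P(X=2 | ·): A: 0.0223411; B: 0; C: 0.056448.
Posterior ∝ prior × likelihood. Numerator for A: 0.375·0.0223411 = 0.00837792.
Normalizing constant: 0.375·0.0223411 + 0.5·0 + 0.125·0.056448 = 0.0154339.
P(A | observation) = 0.00837792 / 0.0154339 = 0.542825.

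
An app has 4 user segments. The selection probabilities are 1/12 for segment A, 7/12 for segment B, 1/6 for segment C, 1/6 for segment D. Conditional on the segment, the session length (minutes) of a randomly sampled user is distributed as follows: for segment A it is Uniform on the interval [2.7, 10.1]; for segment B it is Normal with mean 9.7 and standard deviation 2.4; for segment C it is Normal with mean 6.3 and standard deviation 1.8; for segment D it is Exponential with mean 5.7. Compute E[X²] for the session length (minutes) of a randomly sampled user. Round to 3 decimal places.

80.024

For each component E[X²] = Var + (mean)², giving A: 45.5233; B: 99.85; C: 42.93; D: 64.98.
Overall E[X²] = 0.0833333·45.5233 + 0.583333·99.85 + 0.166667·42.93 + 0.166667·64.98 = 80.0244.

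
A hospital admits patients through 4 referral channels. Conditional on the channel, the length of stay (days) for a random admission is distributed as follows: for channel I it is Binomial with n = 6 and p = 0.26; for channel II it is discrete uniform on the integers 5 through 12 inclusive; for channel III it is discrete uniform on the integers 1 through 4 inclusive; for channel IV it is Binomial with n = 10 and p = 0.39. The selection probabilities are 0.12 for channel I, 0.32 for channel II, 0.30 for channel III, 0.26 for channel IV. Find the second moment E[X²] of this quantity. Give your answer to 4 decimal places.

32.0537

For each component E[X²] = Var + (mean)², giving I: 3.588; II: 77.5; III: 7.5; IV: 17.589.
Overall E[X²] = 0.12·3.588 + 0.32·77.5 + 0.3·7.5 + 0.26·17.589 = 32.0537.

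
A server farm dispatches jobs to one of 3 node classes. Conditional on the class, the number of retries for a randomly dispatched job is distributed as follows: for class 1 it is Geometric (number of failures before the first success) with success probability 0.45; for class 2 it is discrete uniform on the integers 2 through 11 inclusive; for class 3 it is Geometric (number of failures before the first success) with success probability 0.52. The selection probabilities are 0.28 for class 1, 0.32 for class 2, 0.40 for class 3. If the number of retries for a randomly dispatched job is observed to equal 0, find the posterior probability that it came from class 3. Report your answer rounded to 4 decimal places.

Likelihoods P(X=0 | ·): 1: 0.45; 2: 0; 3: 0.52.
Posterior ∝ prior × likelihood. Numerator for 3: 0.4·0.52 = 0.208.
Normalizing constant: 0.28·0.45 + 0.32·0 + 0.4·0.52 = 0.334.
P(3 | observation) = 0.208 / 0.334 = 0.622754.

0.6228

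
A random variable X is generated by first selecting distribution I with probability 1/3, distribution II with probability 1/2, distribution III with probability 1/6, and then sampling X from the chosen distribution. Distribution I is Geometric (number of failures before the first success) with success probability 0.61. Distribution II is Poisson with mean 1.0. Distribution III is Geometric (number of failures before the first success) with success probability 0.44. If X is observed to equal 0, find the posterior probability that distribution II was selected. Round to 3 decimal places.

0.399

Likelihoods P(X=0 | ·): I: 0.61; II: 0.367879; III: 0.44.
Posterior ∝ prior × likelihood. Numerator for II: 0.5·0.367879 = 0.18394.
Normalizing constant: 0.333333·0.61 + 0.5·0.367879 + 0.166667·0.44 = 0.460606.
P(II | observation) = 0.18394 / 0.460606 = 0.399343.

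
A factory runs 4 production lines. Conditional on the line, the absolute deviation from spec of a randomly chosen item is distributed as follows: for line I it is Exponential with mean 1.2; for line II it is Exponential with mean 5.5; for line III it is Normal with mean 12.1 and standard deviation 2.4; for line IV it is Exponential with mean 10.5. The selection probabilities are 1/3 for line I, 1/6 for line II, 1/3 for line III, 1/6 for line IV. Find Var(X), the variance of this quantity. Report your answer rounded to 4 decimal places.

48.1067

Per component, I: μ=1.2, E[X²]=2.88; II: μ=5.5, E[X²]=60.5; III: μ=12.1, E[X²]=152.17; IV: μ=10.5, E[X²]=220.5.
E[X] = 0.333333·1.2 + 0.166667·5.5 + 0.333333·12.1 + 0.166667·10.5 = 7.1.
E[X²] = 0.333333·2.88 + 0.166667·60.5 + 0.333333·152.17 + 0.166667·220.5 = 98.5167.
Var(X) = E[X²] − (E[X])² = 98.5167 − 50.41 = 48.1067.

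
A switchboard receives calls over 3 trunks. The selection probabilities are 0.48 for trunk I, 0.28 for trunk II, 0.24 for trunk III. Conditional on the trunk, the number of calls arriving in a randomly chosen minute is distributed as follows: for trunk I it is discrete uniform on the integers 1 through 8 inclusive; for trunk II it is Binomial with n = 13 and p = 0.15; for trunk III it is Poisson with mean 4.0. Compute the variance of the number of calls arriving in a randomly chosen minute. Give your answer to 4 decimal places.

5.1292

Per component, I: μ=4.5, E[X²]=25.5; II: μ=1.95, E[X²]=5.46; III: μ=4, E[X²]=20.
E[X] = 0.48·4.5 + 0.28·1.95 + 0.24·4 = 3.666.
E[X²] = 0.48·25.5 + 0.28·5.46 + 0.24·20 = 18.5688.
Var(X) = E[X²] − (E[X])² = 18.5688 − 13.4396 = 5.12924.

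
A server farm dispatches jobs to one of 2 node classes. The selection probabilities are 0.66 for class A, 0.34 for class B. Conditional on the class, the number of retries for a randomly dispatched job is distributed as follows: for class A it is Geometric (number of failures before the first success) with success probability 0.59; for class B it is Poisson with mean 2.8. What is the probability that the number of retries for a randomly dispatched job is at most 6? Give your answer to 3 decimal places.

0.990

Conditional on each class, P(X ≤ 6): A: 0.998052; B: 0.975589.
By total probability, P(X ≤ 6) = 0.66·0.998052 + 0.34·0.975589 = 0.990415.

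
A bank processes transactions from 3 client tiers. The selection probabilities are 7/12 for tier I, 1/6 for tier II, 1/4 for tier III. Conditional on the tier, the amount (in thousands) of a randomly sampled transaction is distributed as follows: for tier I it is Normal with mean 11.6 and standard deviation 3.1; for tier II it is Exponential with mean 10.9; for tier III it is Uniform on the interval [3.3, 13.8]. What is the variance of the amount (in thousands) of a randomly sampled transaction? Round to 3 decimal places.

29.339

Per component, I: μ=11.6, E[X²]=144.17; II: μ=10.9, E[X²]=237.62; III: μ=8.55, E[X²]=82.29.
E[X] = 0.583333·11.6 + 0.166667·10.9 + 0.25·8.55 = 10.7208.
E[X²] = 0.583333·144.17 + 0.166667·237.62 + 0.25·82.29 = 144.275.
Var(X) = E[X²] − (E[X])² = 144.275 − 114.936 = 29.3387.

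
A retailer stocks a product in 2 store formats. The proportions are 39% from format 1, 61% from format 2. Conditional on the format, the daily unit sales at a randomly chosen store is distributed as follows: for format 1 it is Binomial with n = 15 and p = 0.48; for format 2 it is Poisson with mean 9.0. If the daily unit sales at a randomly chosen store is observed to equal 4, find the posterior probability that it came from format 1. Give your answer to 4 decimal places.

Likelihoods P(X=4 | ·): 1: 0.0544671; 2: 0.0337372.
Posterior ∝ prior × likelihood. Numerator for 1: 0.39·0.0544671 = 0.0212422.
Normalizing constant: 0.39·0.0544671 + 0.61·0.0337372 = 0.0418218.
P(1 | observation) = 0.0212422 / 0.0418218 = 0.507921.

0.5079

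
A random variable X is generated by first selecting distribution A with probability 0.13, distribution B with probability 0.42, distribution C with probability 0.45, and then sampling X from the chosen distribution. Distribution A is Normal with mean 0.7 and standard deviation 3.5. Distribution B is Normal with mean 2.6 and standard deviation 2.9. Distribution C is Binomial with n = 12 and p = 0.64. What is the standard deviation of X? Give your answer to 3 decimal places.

3.781

Per component, A: μ=0.7, E[X²]=12.74; B: μ=2.6, E[X²]=15.17; C: μ=7.68, E[X²]=61.7472.
E[X] = 0.13·0.7 + 0.42·2.6 + 0.45·7.68 = 4.639.
E[X²] = 0.13·12.74 + 0.42·15.17 + 0.45·61.7472 = 35.8138.
Var(X) = E[X²] − (E[X])² = 35.8138 − 21.5203 = 14.2935.
SD(X) = √14.2935 = 3.78068.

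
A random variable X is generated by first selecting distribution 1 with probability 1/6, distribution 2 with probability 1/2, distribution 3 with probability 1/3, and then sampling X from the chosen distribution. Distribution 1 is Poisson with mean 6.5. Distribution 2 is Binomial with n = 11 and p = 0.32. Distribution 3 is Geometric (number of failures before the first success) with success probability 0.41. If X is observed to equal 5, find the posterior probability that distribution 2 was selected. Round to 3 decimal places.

Likelihoods P(X=5 | ·): 1: 0.145369; 2: 0.153266; 3: 0.0293119.
Posterior ∝ prior × likelihood. Numerator for 2: 0.5·0.153266 = 0.0766329.
Normalizing constant: 0.166667·0.145369 + 0.5·0.153266 + 0.333333·0.0293119 = 0.110632.
P(2 | observation) = 0.0766329 / 0.110632 = 0.692685.

0.693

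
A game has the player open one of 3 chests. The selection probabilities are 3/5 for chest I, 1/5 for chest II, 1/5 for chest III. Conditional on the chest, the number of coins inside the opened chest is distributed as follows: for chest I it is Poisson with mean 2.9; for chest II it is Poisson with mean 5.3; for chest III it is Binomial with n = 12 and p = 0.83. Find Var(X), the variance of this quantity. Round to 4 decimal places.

10.6797

Per component, I: μ=2.9, E[X²]=11.31; II: μ=5.3, E[X²]=33.39; III: μ=9.96, E[X²]=100.895.
E[X] = 0.6·2.9 + 0.2·5.3 + 0.2·9.96 = 4.792.
E[X²] = 0.6·11.31 + 0.2·33.39 + 0.2·100.895 = 33.643.
Var(X) = E[X²] − (E[X])² = 33.643 − 22.9633 = 10.6797.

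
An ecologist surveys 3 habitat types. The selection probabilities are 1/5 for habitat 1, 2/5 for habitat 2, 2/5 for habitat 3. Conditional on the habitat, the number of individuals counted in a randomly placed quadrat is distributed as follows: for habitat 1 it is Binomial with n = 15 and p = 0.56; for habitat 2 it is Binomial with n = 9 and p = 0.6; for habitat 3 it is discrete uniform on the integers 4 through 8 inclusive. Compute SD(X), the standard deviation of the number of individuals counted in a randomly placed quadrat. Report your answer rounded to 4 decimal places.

Per component, 1: μ=8.4, E[X²]=74.256; 2: μ=5.4, E[X²]=31.32; 3: μ=6, E[X²]=38.
E[X] = 0.2·8.4 + 0.4·5.4 + 0.4·6 = 6.24.
E[X²] = 0.2·74.256 + 0.4·31.32 + 0.4·38 = 42.5792.
Var(X) = E[X²] − (E[X])² = 42.5792 − 38.9376 = 3.6416.
SD(X) = √3.6416 = 1.9083.

1.9083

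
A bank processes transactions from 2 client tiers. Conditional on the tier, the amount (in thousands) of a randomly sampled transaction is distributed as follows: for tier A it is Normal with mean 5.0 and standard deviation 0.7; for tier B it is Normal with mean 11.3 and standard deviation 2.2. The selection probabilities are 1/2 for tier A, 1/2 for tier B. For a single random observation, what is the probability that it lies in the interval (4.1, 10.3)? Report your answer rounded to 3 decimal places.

Conditional on each tier, P(4.1 < X < 10.3): A: 0.900729; B: 0.324186.
By total probability, P(4.1 < X < 10.3) = 0.5·0.900729 + 0.5·0.324186 = 0.612457.

0.612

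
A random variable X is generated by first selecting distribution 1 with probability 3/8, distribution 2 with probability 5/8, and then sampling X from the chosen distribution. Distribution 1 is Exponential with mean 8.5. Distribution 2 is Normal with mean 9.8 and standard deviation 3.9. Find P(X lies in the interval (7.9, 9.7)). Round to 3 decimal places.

Conditional on each component, P(7.9 < X < 9.7): 1: 0.0753429; 2: 0.176706.
By total probability, P(7.9 < X < 9.7) = 0.375·0.0753429 + 0.625·0.176706 = 0.138695.

0.139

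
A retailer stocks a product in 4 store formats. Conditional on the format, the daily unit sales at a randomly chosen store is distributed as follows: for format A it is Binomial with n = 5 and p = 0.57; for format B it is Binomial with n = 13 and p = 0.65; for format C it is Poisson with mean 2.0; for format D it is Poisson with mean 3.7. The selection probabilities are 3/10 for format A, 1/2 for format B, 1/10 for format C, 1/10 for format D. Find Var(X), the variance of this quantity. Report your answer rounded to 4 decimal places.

Per component, A: μ=2.85, E[X²]=9.348; B: μ=8.45, E[X²]=74.36; C: μ=2, E[X²]=6; D: μ=3.7, E[X²]=17.39.
E[X] = 0.3·2.85 + 0.5·8.45 + 0.1·2 + 0.1·3.7 = 5.65.
E[X²] = 0.3·9.348 + 0.5·74.36 + 0.1·6 + 0.1·17.39 = 42.3234.
Var(X) = E[X²] − (E[X])² = 42.3234 − 31.9225 = 10.4009.

10.4009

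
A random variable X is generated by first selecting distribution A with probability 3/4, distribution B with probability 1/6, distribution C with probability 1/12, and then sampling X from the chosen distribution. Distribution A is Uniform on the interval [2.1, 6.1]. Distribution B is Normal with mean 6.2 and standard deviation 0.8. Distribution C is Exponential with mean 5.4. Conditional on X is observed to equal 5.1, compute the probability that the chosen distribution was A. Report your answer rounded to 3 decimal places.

Likelihoods f(5.1 | ·): A: 0.25; B: 0.193765; C: 0.0720177.
Posterior ∝ prior × likelihood. Numerator for A: 0.75·0.25 = 0.1875.
Normalizing constant: 0.75·0.25 + 0.166667·0.193765 + 0.0833333·0.0720177 = 0.225796.
P(A | observation) = 0.1875 / 0.225796 = 0.830397.

0.830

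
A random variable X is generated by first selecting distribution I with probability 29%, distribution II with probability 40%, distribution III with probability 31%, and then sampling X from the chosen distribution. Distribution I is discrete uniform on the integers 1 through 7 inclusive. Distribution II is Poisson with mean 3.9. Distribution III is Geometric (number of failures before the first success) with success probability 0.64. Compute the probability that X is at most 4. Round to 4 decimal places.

Conditional on each component, P(X ≤ 4): I: 0.571429; II: 0.648365; III: 0.993953.
By total probability, P(X ≤ 4) = 0.29·0.571429 + 0.4·0.648365 + 0.31·0.993953 = 0.733186.

0.7332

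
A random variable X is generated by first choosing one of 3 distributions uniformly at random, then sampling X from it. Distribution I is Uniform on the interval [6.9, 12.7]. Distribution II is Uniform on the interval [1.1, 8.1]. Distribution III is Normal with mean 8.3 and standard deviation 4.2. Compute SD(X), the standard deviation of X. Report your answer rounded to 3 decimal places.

Per component, I: μ=9.8, E[X²]=98.8433; II: μ=4.6, E[X²]=25.2433; III: μ=8.3, E[X²]=86.53.
E[X] = 0.333333·9.8 + 0.333333·4.6 + 0.333333·8.3 = 7.56667.
E[X²] = 0.333333·98.8433 + 0.333333·25.2433 + 0.333333·86.53 = 70.2056.
Var(X) = E[X²] − (E[X])² = 70.2056 − 57.2544 = 12.9511.
SD(X) = √12.9511 = 3.59877.

3.599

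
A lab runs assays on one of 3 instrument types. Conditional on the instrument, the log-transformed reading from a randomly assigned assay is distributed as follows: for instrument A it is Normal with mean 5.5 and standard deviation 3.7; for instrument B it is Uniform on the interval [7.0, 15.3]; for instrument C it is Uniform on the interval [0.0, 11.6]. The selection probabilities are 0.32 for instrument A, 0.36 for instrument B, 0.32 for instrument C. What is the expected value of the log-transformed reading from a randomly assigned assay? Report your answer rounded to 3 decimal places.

Component means — A: 5.5; B: 11.15; C: 5.8.
E[X] = 0.32·5.5 + 0.36·11.15 + 0.32·5.8 = 7.63.

7.630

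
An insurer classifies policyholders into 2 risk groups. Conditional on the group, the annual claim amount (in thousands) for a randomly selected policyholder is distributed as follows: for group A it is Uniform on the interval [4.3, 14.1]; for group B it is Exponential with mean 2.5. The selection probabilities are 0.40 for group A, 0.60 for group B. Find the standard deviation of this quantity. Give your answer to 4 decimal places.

4.2101

Per component, A: μ=9.2, E[X²]=92.6433; B: μ=2.5, E[X²]=12.5.
E[X] = 0.4·9.2 + 0.6·2.5 = 5.18.
E[X²] = 0.4·92.6433 + 0.6·12.5 = 44.5573.
Var(X) = E[X²] − (E[X])² = 44.5573 − 26.8324 = 17.7249.
SD(X) = √17.7249 = 4.2101.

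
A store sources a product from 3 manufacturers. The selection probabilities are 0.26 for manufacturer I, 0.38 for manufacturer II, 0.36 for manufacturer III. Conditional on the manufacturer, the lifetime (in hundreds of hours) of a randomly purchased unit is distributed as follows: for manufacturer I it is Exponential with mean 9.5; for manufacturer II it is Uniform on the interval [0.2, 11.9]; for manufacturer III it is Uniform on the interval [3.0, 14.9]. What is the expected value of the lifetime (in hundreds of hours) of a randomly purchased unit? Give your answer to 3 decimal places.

7.991

Component means — I: 9.5; II: 6.05; III: 8.95.
E[X] = 0.26·9.5 + 0.38·6.05 + 0.36·8.95 = 7.991.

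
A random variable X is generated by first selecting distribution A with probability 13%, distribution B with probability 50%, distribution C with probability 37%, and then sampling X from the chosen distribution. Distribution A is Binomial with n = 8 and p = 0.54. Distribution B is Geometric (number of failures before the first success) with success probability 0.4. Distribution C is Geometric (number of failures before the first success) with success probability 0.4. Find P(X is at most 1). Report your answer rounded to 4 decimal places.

0.5595

Conditional on each component, P(X ≤ 1): A: 0.0208321; B: 0.64; C: 0.64.
By total probability, P(X ≤ 1) = 0.13·0.0208321 + 0.5·0.64 + 0.37·0.64 = 0.559508.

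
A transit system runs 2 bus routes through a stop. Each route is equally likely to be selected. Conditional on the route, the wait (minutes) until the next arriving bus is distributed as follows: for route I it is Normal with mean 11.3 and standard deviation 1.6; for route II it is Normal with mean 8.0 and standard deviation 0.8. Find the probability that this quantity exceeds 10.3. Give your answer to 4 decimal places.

Conditional on each route, P(X > 10.3): I: 0.734014; II: 0.00202014.
By total probability, P(X > 10.3) = 0.5·0.734014 + 0.5·0.00202014 = 0.368017.

0.3680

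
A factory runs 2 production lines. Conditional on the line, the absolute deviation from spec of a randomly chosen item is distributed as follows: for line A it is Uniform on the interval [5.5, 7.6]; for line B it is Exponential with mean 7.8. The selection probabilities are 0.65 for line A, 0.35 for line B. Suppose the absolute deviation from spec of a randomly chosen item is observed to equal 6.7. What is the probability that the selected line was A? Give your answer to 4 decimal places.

0.9421

Likelihoods f(6.7 | ·): A: 0.47619; B: 0.0543072.
Posterior ∝ prior × likelihood. Numerator for A: 0.65·0.47619 = 0.309524.
Normalizing constant: 0.65·0.47619 + 0.35·0.0543072 = 0.328531.
P(A | observation) = 0.309524 / 0.328531 = 0.942144.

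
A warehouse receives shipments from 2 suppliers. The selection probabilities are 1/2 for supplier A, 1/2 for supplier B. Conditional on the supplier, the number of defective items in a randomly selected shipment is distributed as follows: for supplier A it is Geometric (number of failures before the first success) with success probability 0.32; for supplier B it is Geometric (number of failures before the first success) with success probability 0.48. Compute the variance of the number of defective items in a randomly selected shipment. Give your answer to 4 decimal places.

Per component, A: μ=2.125, E[X²]=11.1562; B: μ=1.08333, E[X²]=3.43056.
E[X] = 0.5·2.125 + 0.5·1.08333 = 1.60417.
E[X²] = 0.5·11.1562 + 0.5·3.43056 = 7.2934.
Var(X) = E[X²] − (E[X])² = 7.2934 − 2.57335 = 4.72005.

4.7201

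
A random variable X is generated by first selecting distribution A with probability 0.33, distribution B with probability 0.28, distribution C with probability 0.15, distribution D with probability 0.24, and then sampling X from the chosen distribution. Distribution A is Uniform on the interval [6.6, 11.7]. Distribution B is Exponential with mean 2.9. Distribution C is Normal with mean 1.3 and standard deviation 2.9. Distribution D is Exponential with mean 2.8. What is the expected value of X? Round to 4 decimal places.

Component means — A: 9.15; B: 2.9; C: 1.3; D: 2.8.
E[X] = 0.33·9.15 + 0.28·2.9 + 0.15·1.3 + 0.24·2.8 = 4.6985.

4.6985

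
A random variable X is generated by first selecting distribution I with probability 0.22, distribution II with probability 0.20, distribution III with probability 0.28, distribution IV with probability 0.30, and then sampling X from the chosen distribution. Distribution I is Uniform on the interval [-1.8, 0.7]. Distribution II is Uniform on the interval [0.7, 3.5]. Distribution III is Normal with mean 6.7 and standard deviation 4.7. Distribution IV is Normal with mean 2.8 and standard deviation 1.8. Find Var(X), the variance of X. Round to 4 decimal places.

14.1820

Per component, I: μ=-0.55, E[X²]=0.823333; II: μ=2.1, E[X²]=5.06333; III: μ=6.7, E[X²]=66.98; IV: μ=2.8, E[X²]=11.08.
E[X] = 0.22·-0.55 + 0.2·2.1 + 0.28·6.7 + 0.3·2.8 = 3.015.
E[X²] = 0.22·0.823333 + 0.2·5.06333 + 0.28·66.98 + 0.3·11.08 = 23.2722.
Var(X) = E[X²] − (E[X])² = 23.2722 − 9.09023 = 14.182.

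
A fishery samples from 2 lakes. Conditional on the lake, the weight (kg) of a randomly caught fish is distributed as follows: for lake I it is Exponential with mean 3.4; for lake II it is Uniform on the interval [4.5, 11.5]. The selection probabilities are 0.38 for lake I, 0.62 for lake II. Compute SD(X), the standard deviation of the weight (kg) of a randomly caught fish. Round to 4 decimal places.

3.4511

Per component, I: μ=3.4, E[X²]=23.12; II: μ=8, E[X²]=68.0833.
E[X] = 0.38·3.4 + 0.62·8 = 6.252.
E[X²] = 0.38·23.12 + 0.62·68.0833 = 50.9973.
Var(X) = E[X²] − (E[X])² = 50.9973 − 39.0875 = 11.9098.
SD(X) = √11.9098 = 3.45105.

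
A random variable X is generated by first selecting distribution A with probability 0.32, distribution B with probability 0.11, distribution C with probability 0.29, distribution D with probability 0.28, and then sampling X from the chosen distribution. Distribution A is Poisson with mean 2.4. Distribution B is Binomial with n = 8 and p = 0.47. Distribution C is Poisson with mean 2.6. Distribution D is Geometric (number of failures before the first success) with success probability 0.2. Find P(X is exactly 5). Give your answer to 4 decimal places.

0.0800

Conditional on each component, P(X = 5): A: 0.0601961; B: 0.191208; C: 0.0735394; D: 0.065536.
By total probability, P(X = 5) = 0.32·0.0601961 + 0.11·0.191208 + 0.29·0.0735394 + 0.28·0.065536 = 0.0799721.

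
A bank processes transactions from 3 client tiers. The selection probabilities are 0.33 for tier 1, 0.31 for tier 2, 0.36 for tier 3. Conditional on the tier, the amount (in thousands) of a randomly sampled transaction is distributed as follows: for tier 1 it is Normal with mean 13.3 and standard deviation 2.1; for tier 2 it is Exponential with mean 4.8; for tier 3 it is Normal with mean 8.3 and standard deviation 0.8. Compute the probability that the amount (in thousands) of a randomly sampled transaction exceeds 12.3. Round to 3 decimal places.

Conditional on each tier, P(X > 12.3): 1: 0.683031; 2: 0.0771117; 3: 2.86652e-07.
By total probability, P(X > 12.3) = 0.33·0.683031 + 0.31·0.0771117 + 0.36·2.86652e-07 = 0.249305.

0.249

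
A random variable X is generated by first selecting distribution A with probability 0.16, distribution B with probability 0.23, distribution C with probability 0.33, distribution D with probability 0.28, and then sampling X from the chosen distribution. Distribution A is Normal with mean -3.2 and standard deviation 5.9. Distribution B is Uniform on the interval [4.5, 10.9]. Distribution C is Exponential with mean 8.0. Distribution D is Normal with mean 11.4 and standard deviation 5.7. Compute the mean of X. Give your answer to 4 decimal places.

7.0910

Component means — A: -3.2; B: 7.7; C: 8; D: 11.4.
E[X] = 0.16·-3.2 + 0.23·7.7 + 0.33·8 + 0.28·11.4 = 7.091.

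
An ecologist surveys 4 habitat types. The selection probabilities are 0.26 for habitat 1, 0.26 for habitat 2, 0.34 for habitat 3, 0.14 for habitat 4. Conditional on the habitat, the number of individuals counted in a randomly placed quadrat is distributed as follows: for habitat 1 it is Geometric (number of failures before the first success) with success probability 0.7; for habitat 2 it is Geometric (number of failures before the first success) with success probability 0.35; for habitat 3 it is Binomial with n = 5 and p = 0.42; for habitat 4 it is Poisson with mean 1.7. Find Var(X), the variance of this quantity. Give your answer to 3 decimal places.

Per component, 1: μ=0.428571, E[X²]=0.795918; 2: μ=1.85714, E[X²]=8.7551; 3: μ=2.1, E[X²]=5.628; 4: μ=1.7, E[X²]=4.59.
E[X] = 0.26·0.428571 + 0.26·1.85714 + 0.34·2.1 + 0.14·1.7 = 1.54629.
E[X²] = 0.26·0.795918 + 0.26·8.7551 + 0.34·5.628 + 0.14·4.59 = 5.03939.
Var(X) = E[X²] − (E[X])² = 5.03939 − 2.391 = 2.64839.

2.648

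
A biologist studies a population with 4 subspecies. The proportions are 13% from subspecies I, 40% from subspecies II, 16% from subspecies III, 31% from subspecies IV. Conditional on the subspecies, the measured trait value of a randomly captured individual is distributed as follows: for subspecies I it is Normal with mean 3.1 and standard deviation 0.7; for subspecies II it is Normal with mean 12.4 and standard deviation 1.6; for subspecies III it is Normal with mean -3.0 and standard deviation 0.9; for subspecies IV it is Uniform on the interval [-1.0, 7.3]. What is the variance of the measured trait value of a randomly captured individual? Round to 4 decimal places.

35.9325

Per component, I: μ=3.1, E[X²]=10.1; II: μ=12.4, E[X²]=156.32; III: μ=-3, E[X²]=9.81; IV: μ=3.15, E[X²]=15.6633.
E[X] = 0.13·3.1 + 0.4·12.4 + 0.16·-3 + 0.31·3.15 = 5.8595.
E[X²] = 0.13·10.1 + 0.4·156.32 + 0.16·9.81 + 0.31·15.6633 = 70.2662.
Var(X) = E[X²] − (E[X])² = 70.2662 − 34.3337 = 35.9325.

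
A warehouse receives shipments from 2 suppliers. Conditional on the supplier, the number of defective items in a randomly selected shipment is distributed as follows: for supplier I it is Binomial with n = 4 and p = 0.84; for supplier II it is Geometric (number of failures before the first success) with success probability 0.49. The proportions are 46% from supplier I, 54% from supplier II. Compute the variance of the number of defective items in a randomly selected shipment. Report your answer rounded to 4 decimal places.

2.7304

Per component, I: μ=3.36, E[X²]=11.8272; II: μ=1.04082, E[X²]=3.20741.
E[X] = 0.46·3.36 + 0.54·1.04082 = 2.10764.
E[X²] = 0.46·11.8272 + 0.54·3.20741 = 7.17252.
Var(X) = E[X²] − (E[X])² = 7.17252 − 4.44215 = 2.73037.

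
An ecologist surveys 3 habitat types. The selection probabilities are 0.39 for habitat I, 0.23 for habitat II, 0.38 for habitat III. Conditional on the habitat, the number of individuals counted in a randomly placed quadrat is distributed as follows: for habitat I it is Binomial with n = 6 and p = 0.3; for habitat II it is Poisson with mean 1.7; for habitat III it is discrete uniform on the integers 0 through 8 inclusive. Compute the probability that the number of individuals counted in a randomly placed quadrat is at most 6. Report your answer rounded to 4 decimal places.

0.9151

Conditional on each habitat, P(X ≤ 6): I: 1; II: 0.998125; III: 0.777778.
By total probability, P(X ≤ 6) = 0.39·1 + 0.23·0.998125 + 0.38·0.777778 = 0.915124.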